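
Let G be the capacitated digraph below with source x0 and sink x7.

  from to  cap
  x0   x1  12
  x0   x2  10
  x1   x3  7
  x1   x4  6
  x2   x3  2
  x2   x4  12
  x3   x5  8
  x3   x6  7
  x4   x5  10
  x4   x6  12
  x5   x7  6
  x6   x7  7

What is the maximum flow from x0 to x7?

Augment x0→x1→x3→x5→x7: bottleneck 6, flow now 6.
Augment x0→x1→x3→x6→x7: bottleneck 1, flow now 7.
Augment x0→x1→x4→x6→x7: bottleneck 5, flow now 12.
Augment x0→x2→x3→x6→x7: bottleneck 1, flow now 13.
No augmenting path remains; maximum flow = 13.
In the residual graph, reachable from x0: {x0, x1, x2, x3, x4, x5, x6}.
Min-cut edges: x5→x7 (6), x6→x7 (7); capacity 6 + 7 = 13.
This cut is saturated, so no flow can exceed 13.

13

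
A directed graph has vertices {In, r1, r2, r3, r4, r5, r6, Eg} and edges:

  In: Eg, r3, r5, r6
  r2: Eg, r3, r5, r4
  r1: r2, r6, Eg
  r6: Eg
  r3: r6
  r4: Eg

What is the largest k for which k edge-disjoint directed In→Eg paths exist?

2

Assign every edge capacity 1; by Menger, the answer equals the max flow.
Path In→Eg (+1); total 1.
Path In→r6→Eg (+1); total 2.
No residual In→Eg path; max flow = 2.
Certifying cut of size 2: {In→Eg, r6→Eg}.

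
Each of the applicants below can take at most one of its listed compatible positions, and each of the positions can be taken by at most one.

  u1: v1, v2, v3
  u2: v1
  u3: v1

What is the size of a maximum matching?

Unit-capacity flow: source→left, listed edges, right→sink; max matching = max flow.
Augmenting path u1→v1 (+1); matched 1.
Augmenting path u2→v1→u1→v2 (+1); matched 2.
No augmenting path remains; maximum matching = 2.
König certificate: {u1, v1} is a vertex cover of size 2 (every listed pair touches it), so no matching can be larger.

2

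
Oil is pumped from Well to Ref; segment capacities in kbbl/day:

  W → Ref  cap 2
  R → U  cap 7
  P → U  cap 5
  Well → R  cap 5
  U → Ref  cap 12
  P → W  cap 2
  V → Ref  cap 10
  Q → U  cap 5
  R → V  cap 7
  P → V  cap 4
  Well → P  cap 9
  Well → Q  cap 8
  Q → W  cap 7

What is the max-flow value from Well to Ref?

Augment Well→P→U→Ref: bottleneck 5, flow now 5.
Augment Well→P→V→Ref: bottleneck 4, flow now 9.
Augment Well→Q→U→Ref: bottleneck 5, flow now 14.
Augment Well→Q→W→Ref: bottleneck 2, flow now 16.
Augment Well→R→U→Ref: bottleneck 2, flow now 18.
Augment Well→R→V→Ref: bottleneck 3, flow now 21.
No augmenting path remains; maximum flow = 21.
In the residual graph, reachable from Well: {Well, Q, W}.
Min-cut edges: Well→P (9), Well→R (5), Q→U (5), W→Ref (2); capacity 9 + 5 + 5 + 2 = 21.
This cut is saturated, so no flow can exceed 21.

21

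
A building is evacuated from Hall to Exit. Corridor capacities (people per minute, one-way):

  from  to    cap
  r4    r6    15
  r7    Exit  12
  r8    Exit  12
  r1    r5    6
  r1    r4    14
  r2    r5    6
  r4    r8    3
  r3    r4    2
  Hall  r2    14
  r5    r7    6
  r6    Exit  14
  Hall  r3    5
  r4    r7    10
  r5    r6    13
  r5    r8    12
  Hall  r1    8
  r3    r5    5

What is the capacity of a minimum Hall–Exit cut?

19

Augment Hall→r1→r4→r6→Exit: bottleneck 8, flow now 8.
Augment Hall→r2→r5→r6→Exit: bottleneck 6, flow now 14.
Augment Hall→r3→r4→r7→Exit: bottleneck 2, flow now 16.
Augment Hall→r3→r5→r7→Exit: bottleneck 3, flow now 19.
No augmenting path remains; maximum flow = 19.
By max-flow min-cut, the minimum cut capacity equals the max flow.
In the residual graph, reachable from Hall: {Hall, r2}.
Min-cut edges: Hall→r1 (8), Hall→r3 (5), r2→r5 (6); capacity 8 + 5 + 6 = 19.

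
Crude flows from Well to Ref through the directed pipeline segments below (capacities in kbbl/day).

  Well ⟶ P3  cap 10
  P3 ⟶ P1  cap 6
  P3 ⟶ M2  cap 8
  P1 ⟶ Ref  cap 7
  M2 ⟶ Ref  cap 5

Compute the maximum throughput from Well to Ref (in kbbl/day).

10

Augment Well→P3→P1→Ref: bottleneck 6, flow now 6.
Augment Well→P3→M2→Ref: bottleneck 4, flow now 10.
No augmenting path remains; maximum flow = 10.
In the residual graph, reachable from Well: {Well}.
Min-cut edges: Well→P3 (10); capacity 10 = 10.
This cut is saturated, so no flow can exceed 10.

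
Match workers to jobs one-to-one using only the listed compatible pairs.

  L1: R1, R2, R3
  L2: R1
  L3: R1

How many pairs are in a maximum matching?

2

Unit-capacity flow: source→left, listed edges, right→sink; max matching = max flow.
Augmenting path L1→R1 (+1); matched 1.
Augmenting path L2→R1→L1→R2 (+1); matched 2.
No augmenting path remains; maximum matching = 2.
König certificate: {L1, R1} is a vertex cover of size 2 (every listed pair touches it), so no matching can be larger.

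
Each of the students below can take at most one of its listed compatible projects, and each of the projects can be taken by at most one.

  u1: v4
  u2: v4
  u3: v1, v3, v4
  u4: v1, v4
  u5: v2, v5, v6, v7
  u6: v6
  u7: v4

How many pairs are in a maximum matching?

Unit-capacity flow: source→left, listed edges, right→sink; max matching = max flow.
Augmenting path u1→v4 (+1); matched 1.
Augmenting path u3→v1 (+1); matched 2.
Augmenting path u5→v2 (+1); matched 3.
Augmenting path u6→v6 (+1); matched 4.
Augmenting path u4→v1→u3→v3 (+1); matched 5.
No augmenting path remains; maximum matching = 5.
König certificate: {u3, u4, u5, u6, v4} is a vertex cover of size 5 (every listed pair touches it), so no matching can be larger.

5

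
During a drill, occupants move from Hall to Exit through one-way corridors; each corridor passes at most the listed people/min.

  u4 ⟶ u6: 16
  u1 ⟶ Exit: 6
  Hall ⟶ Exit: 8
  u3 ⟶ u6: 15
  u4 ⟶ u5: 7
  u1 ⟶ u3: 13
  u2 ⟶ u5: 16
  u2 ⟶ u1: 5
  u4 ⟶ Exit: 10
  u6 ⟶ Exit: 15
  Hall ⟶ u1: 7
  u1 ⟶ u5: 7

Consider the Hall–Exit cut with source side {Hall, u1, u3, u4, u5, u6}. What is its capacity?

Edges leaving {Hall, u1, u3, u4, u5, u6}: Hall→Exit (8), u1→Exit (6), u4→Exit (10), u6→Exit (15).
Cut capacity = 8 + 6 + 10 + 15 = 39.

39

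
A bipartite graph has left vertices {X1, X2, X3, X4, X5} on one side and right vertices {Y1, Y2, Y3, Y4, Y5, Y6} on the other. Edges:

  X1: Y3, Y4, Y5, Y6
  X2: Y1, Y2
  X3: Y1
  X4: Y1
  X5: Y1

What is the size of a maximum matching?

Unit-capacity flow: source→left, listed edges, right→sink; max matching = max flow.
Augmenting path X1→Y3 (+1); matched 1.
Augmenting path X2→Y1 (+1); matched 2.
Augmenting path X3→Y1→X2→Y2 (+1); matched 3.
No augmenting path remains; maximum matching = 3.
König certificate: {X1, X2, Y1} is a vertex cover of size 3 (every listed pair touches it), so no matching can be larger.

3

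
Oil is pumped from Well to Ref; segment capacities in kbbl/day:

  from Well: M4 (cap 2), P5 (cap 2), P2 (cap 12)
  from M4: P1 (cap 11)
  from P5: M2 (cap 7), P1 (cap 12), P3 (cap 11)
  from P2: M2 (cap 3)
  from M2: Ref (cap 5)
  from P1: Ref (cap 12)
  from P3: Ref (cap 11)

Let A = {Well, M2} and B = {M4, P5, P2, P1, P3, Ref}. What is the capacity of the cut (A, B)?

Edges leaving {Well, M2}: Well→M4 (2), Well→P5 (2), Well→P2 (12), M2→Ref (5).
Cut capacity = 2 + 2 + 12 + 5 = 21.

21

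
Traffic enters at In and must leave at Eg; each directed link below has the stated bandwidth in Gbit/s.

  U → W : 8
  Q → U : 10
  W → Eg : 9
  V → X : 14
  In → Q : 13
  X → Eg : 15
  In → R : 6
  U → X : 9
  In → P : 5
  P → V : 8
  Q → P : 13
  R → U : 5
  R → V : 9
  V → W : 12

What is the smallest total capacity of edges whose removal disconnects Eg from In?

24

Augment In→P→V→W→Eg: bottleneck 5, flow now 5.
Augment In→Q→U→W→Eg: bottleneck 4, flow now 9.
Augment In→Q→U→X→Eg: bottleneck 6, flow now 15.
Augment In→R→U→X→Eg: bottleneck 3, flow now 18.
Augment In→R→V→X→Eg: bottleneck 3, flow now 21.
Augment In→Q→P→V→X→Eg: bottleneck 3, flow now 24.
No augmenting path remains; maximum flow = 24.
By max-flow min-cut, the minimum cut capacity equals the max flow.
In the residual graph, reachable from In: {In}.
Min-cut edges: In→P (5), In→Q (13), In→R (6); capacity 5 + 13 + 6 = 24.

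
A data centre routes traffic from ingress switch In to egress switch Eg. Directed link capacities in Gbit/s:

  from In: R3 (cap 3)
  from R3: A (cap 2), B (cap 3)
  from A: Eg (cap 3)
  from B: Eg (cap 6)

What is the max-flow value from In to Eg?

3

Augment In→R3→A→Eg: bottleneck 2, flow now 2.
Augment In→R3→B→Eg: bottleneck 1, flow now 3.
No augmenting path remains; maximum flow = 3.
In the residual graph, reachable from In: {In}.
Min-cut edges: In→R3 (3); capacity 3 = 3.
This cut is saturated, so no flow can exceed 3.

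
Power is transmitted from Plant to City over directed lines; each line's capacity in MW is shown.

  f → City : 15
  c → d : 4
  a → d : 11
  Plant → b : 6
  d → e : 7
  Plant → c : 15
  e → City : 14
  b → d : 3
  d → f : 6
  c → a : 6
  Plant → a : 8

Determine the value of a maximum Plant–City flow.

13

Augment Plant→a→d→e→City: bottleneck 7, flow now 7.
Augment Plant→a→d→f→City: bottleneck 1, flow now 8.
Augment Plant→b→d→f→City: bottleneck 3, flow now 11.
Augment Plant→c→d→f→City: bottleneck 2, flow now 13.
No augmenting path remains; maximum flow = 13.
In the residual graph, reachable from Plant: {Plant, a, b, c, d}.
Min-cut edges: d→e (7), d→f (6); capacity 7 + 6 = 13.
This cut is saturated, so no flow can exceed 13.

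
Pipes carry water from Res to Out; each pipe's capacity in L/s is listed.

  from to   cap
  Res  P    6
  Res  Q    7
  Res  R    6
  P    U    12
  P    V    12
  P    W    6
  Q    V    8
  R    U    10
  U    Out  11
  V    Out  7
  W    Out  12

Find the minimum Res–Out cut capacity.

Augment Res→P→U→Out: bottleneck 6, flow now 6.
Augment Res→Q→V→Out: bottleneck 7, flow now 13.
Augment Res→R→U→Out: bottleneck 5, flow now 18.
Augment Res→R→U→P→W→Out: bottleneck 1, flow now 19. (uses reverse residual edge)
No augmenting path remains; maximum flow = 19.
By max-flow min-cut, the minimum cut capacity equals the max flow.
In the residual graph, reachable from Res: {Res}.
Min-cut edges: Res→P (6), Res→Q (7), Res→R (6); capacity 6 + 7 + 6 = 19.

19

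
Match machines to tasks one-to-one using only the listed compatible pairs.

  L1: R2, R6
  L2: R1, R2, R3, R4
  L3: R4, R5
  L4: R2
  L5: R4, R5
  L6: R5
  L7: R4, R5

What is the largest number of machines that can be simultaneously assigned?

Unit-capacity flow: source→left, listed edges, right→sink; max matching = max flow.
Augmenting path L1→R2 (+1); matched 1.
Augmenting path L2→R1 (+1); matched 2.
Augmenting path L3→R4 (+1); matched 3.
Augmenting path L5→R5 (+1); matched 4.
Augmenting path L4→R2→L1→R6 (+1); matched 5.
No augmenting path remains; maximum matching = 5.
König certificate: {L1, L2, L4, R4, R5} is a vertex cover of size 5 (every listed pair touches it), so no matching can be larger.

5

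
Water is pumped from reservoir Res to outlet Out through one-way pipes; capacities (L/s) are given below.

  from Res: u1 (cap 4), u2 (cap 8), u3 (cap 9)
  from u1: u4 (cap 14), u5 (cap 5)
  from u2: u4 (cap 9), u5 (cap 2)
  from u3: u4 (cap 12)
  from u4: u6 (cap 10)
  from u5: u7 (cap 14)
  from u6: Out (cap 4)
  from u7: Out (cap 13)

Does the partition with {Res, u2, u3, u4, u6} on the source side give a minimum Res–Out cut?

Given cut capacity: 4 + 2 + 4 = 10.
Augment Res→u1→u4→u6→Out: bottleneck 4, flow now 4.
Augment Res→u2→u5→u7→Out: bottleneck 2, flow now 6.
Augment Res→u2→u4→u1→u5→u7→Out: bottleneck 4, flow now 10. (uses reverse residual edge)
No augmenting path remains; maximum flow = 10.
Cut capacity 10 equals the max flow, so it is a minimum cut.

Yes — it is a minimum cut (capacity 10).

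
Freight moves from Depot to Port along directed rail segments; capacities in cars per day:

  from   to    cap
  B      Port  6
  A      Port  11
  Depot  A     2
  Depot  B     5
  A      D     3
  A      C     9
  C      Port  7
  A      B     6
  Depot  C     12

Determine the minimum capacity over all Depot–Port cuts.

Augment Depot→A→Port: bottleneck 2, flow now 2.
Augment Depot→B→Port: bottleneck 5, flow now 7.
Augment Depot→C→Port: bottleneck 7, flow now 14.
No augmenting path remains; maximum flow = 14.
By max-flow min-cut, the minimum cut capacity equals the max flow.
In the residual graph, reachable from Depot: {Depot, C}.
Min-cut edges: Depot→A (2), Depot→B (5), C→Port (7); capacity 2 + 5 + 7 = 14.

14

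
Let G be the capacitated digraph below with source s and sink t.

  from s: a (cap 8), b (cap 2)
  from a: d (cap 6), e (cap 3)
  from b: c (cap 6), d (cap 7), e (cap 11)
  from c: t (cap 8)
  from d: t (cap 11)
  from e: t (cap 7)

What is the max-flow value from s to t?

Augment s→a→d→t: bottleneck 6, flow now 6.
Augment s→a→e→t: bottleneck 2, flow now 8.
Augment s→b→c→t: bottleneck 2, flow now 10.
No augmenting path remains; maximum flow = 10.
In the residual graph, reachable from s: {s}.
Min-cut edges: s→a (8), s→b (2); capacity 8 + 2 = 10.
This cut is saturated, so no flow can exceed 10.

10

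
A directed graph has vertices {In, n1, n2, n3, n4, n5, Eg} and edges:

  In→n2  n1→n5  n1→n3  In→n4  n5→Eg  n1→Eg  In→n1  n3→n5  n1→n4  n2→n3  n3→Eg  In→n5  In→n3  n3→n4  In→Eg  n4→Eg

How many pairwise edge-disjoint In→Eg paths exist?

Assign every edge capacity 1; by Menger, the answer equals the max flow.
Path In→Eg (+1); total 1.
Path In→n1→Eg (+1); total 2.
Path In→n3→Eg (+1); total 3.
Path In→n4→Eg (+1); total 4.
Path In→n5→Eg (+1); total 5.
No residual In→Eg path; max flow = 5.
Certifying cut of size 5: {In→Eg, In→n1, n3→Eg, n4→Eg, n5→Eg}.

5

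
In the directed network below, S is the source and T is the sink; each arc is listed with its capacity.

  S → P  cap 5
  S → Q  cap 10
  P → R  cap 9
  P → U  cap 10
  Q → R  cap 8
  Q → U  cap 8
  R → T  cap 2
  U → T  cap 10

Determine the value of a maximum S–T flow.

12

Augment S→P→R→T: bottleneck 2, flow now 2.
Augment S→P→U→T: bottleneck 3, flow now 5.
Augment S→Q→U→T: bottleneck 7, flow now 12.
No augmenting path remains; maximum flow = 12.
In the residual graph, reachable from S: {S, P, Q, R, U}.
Min-cut edges: R→T (2), U→T (10); capacity 2 + 10 = 12.
This cut is saturated, so no flow can exceed 12.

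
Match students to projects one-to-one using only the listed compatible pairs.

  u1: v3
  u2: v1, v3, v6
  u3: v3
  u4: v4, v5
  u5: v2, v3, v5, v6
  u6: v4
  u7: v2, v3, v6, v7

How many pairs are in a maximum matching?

Unit-capacity flow: source→left, listed edges, right→sink; max matching = max flow.
Augmenting path u1→v3 (+1); matched 1.
Augmenting path u2→v1 (+1); matched 2.
Augmenting path u4→v4 (+1); matched 3.
Augmenting path u5→v2 (+1); matched 4.
Augmenting path u7→v6 (+1); matched 5.
Augmenting path u6→v4→u4→v5 (+1); matched 6.
No augmenting path remains; maximum matching = 6.
König certificate: {u2, u4, u5, u6, u7, v3} is a vertex cover of size 6 (every listed pair touches it), so no matching can be larger.

6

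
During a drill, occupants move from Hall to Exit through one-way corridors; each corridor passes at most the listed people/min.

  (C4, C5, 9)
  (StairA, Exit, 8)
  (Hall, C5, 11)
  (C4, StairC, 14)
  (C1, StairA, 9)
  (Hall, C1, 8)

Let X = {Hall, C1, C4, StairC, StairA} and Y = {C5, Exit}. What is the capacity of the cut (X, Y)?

Edges leaving {Hall, C1, C4, StairC, StairA}: Hall→C5 (11), C4→C5 (9), StairA→Exit (8).
Cut capacity = 11 + 9 + 8 = 28.

28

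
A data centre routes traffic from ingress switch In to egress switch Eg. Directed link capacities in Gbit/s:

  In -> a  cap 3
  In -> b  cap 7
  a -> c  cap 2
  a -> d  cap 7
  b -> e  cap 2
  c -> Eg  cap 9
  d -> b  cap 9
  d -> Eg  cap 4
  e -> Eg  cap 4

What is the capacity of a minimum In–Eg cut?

5

Augment In→a→c→Eg: bottleneck 2, flow now 2.
Augment In→a→d→Eg: bottleneck 1, flow now 3.
Augment In→b→e→Eg: bottleneck 2, flow now 5.
No augmenting path remains; maximum flow = 5.
By max-flow min-cut, the minimum cut capacity equals the max flow.
In the residual graph, reachable from In: {In, b}.
Min-cut edges: In→a (3), b→e (2); capacity 3 + 2 = 5.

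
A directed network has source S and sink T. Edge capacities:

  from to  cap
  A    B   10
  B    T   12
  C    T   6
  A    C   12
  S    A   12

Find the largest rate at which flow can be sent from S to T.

Augment S→A→B→T: bottleneck 10, flow now 10.
Augment S→A→C→T: bottleneck 2, flow now 12.
No augmenting path remains; maximum flow = 12.
In the residual graph, reachable from S: {S}.
Min-cut edges: S→A (12); capacity 12 = 12.
This cut is saturated, so no flow can exceed 12.

12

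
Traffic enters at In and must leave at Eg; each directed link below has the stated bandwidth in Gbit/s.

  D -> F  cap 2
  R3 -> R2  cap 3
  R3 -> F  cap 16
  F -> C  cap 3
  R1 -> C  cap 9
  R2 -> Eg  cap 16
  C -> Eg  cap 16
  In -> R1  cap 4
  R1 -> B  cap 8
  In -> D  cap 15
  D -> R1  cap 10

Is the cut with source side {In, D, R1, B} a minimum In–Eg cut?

Yes — it is a minimum cut (capacity 11).

Given cut capacity: 2 + 9 = 11.
Augment In→R1→C→Eg: bottleneck 4, flow now 4.
Augment In→D→R1→C→Eg: bottleneck 5, flow now 9.
Augment In→D→F→C→Eg: bottleneck 2, flow now 11.
No augmenting path remains; maximum flow = 11.
Cut capacity 11 equals the max flow, so it is a minimum cut.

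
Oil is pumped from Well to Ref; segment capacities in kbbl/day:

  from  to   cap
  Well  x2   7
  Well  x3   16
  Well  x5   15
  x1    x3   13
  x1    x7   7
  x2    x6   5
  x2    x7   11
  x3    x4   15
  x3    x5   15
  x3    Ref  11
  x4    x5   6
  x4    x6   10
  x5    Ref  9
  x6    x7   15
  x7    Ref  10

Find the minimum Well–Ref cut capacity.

30

Augment Well→x3→Ref: bottleneck 11, flow now 11.
Augment Well→x5→Ref: bottleneck 9, flow now 20.
Augment Well→x2→x7→Ref: bottleneck 7, flow now 27.
Augment Well→x3→x4→x6→x7→Ref: bottleneck 3, flow now 30.
No augmenting path remains; maximum flow = 30.
By max-flow min-cut, the minimum cut capacity equals the max flow.
In the residual graph, reachable from Well: {Well, x2, x3, x4, x5, x6, x7}.
Min-cut edges: x3→Ref (11), x5→Ref (9), x7→Ref (10); capacity 11 + 9 + 10 = 30.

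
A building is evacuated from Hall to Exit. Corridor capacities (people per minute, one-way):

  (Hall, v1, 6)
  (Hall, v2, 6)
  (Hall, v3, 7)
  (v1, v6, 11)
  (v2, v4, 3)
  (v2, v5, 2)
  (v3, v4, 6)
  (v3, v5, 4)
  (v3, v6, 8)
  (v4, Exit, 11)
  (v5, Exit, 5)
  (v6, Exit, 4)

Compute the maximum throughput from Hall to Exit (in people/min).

16

Augment Hall→v1→v6→Exit: bottleneck 4, flow now 4.
Augment Hall→v2→v4→Exit: bottleneck 3, flow now 7.
Augment Hall→v2→v5→Exit: bottleneck 2, flow now 9.
Augment Hall→v3→v4→Exit: bottleneck 6, flow now 15.
Augment Hall→v3→v5→Exit: bottleneck 1, flow now 16.
No augmenting path remains; maximum flow = 16.
In the residual graph, reachable from Hall: {Hall, v1, v2, v6}.
Min-cut edges: Hall→v3 (7), v2→v4 (3), v2→v5 (2), v6→Exit (4); capacity 7 + 3 + 2 + 4 = 16.
This cut is saturated, so no flow can exceed 16.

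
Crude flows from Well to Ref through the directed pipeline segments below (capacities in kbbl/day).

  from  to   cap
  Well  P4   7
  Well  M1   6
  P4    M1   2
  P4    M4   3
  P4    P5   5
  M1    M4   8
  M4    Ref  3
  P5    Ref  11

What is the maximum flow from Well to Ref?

8

Augment Well→P4→M4→Ref: bottleneck 3, flow now 3.
Augment Well→P4→P5→Ref: bottleneck 4, flow now 7.
Augment Well→M1→M4→P4→P5→Ref: bottleneck 1, flow now 8. (uses reverse residual edge)
No augmenting path remains; maximum flow = 8.
In the residual graph, reachable from Well: {Well, P4, M1, M4}.
Min-cut edges: P4→P5 (5), M4→Ref (3); capacity 5 + 3 = 8.
This cut is saturated, so no flow can exceed 8.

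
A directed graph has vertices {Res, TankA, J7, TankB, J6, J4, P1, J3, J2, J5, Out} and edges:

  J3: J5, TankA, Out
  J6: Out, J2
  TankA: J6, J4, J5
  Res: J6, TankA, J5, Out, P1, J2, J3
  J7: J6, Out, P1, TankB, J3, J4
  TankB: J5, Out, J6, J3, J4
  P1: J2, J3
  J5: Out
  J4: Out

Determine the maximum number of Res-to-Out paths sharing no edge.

5

Assign every edge capacity 1; by Menger, the answer equals the max flow.
Path Res→Out (+1); total 1.
Path Res→J6→Out (+1); total 2.
Path Res→J3→Out (+1); total 3.
Path Res→J5→Out (+1); total 4.
Path Res→TankA→J4→Out (+1); total 5.
No residual Res→Out path; max flow = 5.
Certifying cut of size 5: {J3→Out, J5→Out, J6→Out, Res→Out, TankA→J4}.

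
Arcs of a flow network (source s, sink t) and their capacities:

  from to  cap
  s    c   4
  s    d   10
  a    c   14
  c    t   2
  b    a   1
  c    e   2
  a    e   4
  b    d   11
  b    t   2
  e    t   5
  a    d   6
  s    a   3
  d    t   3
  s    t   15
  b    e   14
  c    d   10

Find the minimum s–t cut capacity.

25

Augment s→t: bottleneck 15, flow now 15.
Augment s→c→t: bottleneck 2, flow now 17.
Augment s→d→t: bottleneck 3, flow now 20.
Augment s→a→e→t: bottleneck 3, flow now 23.
Augment s→c→e→t: bottleneck 2, flow now 25.
No augmenting path remains; maximum flow = 25.
By max-flow min-cut, the minimum cut capacity equals the max flow.
In the residual graph, reachable from s: {s, d}.
Min-cut edges: s→a (3), s→c (4), s→t (15), d→t (3); capacity 3 + 4 + 15 + 3 = 25.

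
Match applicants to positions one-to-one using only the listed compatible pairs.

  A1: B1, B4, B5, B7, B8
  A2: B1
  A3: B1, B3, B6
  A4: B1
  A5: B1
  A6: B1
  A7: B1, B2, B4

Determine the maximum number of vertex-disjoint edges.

Unit-capacity flow: source→left, listed edges, right→sink; max matching = max flow.
Augmenting path A1→B1 (+1); matched 1.
Augmenting path A3→B3 (+1); matched 2.
Augmenting path A7→B2 (+1); matched 3.
Augmenting path A2→B1→A1→B4 (+1); matched 4.
No augmenting path remains; maximum matching = 4.
König certificate: {A1, A3, A7, B1} is a vertex cover of size 4 (every listed pair touches it), so no matching can be larger.

4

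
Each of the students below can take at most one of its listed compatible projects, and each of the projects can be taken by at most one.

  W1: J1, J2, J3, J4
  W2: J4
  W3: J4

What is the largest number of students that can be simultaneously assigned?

Unit-capacity flow: source→left, listed edges, right→sink; max matching = max flow.
Augmenting path W1→J1 (+1); matched 1.
Augmenting path W2→J4 (+1); matched 2.
No augmenting path remains; maximum matching = 2.
König certificate: {W1, J4} is a vertex cover of size 2 (every listed pair touches it), so no matching can be larger.

2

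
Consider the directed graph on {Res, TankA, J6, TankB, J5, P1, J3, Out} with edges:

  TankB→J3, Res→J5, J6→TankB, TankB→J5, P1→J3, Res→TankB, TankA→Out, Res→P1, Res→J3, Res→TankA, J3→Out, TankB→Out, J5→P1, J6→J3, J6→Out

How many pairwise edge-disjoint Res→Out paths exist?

3

Assign every edge capacity 1; by Menger, the answer equals the max flow.
Path Res→TankA→Out (+1); total 1.
Path Res→TankB→Out (+1); total 2.
Path Res→J3→Out (+1); total 3.
No residual Res→Out path; max flow = 3.
Certifying cut of size 3: {J3→Out, Res→TankA, Res→TankB}.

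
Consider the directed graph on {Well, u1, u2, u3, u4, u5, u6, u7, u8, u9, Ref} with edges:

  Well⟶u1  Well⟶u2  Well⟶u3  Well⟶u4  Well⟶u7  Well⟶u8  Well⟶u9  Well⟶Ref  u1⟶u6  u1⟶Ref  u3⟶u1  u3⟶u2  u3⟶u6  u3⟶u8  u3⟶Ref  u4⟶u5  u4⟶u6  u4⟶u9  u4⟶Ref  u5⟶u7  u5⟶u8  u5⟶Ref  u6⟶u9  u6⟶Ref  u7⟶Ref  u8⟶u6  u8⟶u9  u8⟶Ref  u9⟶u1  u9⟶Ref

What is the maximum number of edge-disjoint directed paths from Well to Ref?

Assign every edge capacity 1; by Menger, the answer equals the max flow.
Path Well→Ref (+1); total 1.
Path Well→u1→Ref (+1); total 2.
Path Well→u3→Ref (+1); total 3.
Path Well→u4→Ref (+1); total 4.
Path Well→u7→Ref (+1); total 5.
Path Well→u8→Ref (+1); total 6.
Path Well→u9→Ref (+1); total 7.
No residual Well→Ref path; max flow = 7.
Certifying cut of size 7: {Well→Ref, Well→u1, Well→u3, Well→u4, Well→u7, Well→u8, Well→u9}.

7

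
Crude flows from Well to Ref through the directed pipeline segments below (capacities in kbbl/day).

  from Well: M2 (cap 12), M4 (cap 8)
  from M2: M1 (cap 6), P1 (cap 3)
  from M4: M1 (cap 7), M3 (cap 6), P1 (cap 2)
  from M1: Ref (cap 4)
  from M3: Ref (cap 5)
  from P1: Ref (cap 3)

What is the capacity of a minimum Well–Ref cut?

Augment Well→M2→M1→Ref: bottleneck 4, flow now 4.
Augment Well→M2→P1→Ref: bottleneck 3, flow now 7.
Augment Well→M4→M3→Ref: bottleneck 5, flow now 12.
No augmenting path remains; maximum flow = 12.
By max-flow min-cut, the minimum cut capacity equals the max flow.
In the residual graph, reachable from Well: {Well, M2, M4, M1, M3, P1}.
Min-cut edges: M1→Ref (4), M3→Ref (5), P1→Ref (3); capacity 4 + 5 + 3 = 12.

12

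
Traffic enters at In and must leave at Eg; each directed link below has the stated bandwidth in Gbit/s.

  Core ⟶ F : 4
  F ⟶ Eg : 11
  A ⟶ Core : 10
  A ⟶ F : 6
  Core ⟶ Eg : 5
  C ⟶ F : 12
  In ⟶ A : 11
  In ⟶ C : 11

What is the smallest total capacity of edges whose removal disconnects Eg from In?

16

Augment In→C→F→Eg: bottleneck 11, flow now 11.
Augment In→A→Core→Eg: bottleneck 5, flow now 16.
No augmenting path remains; maximum flow = 16.
By max-flow min-cut, the minimum cut capacity equals the max flow.
In the residual graph, reachable from In: {In, C, A, Core, F}.
Min-cut edges: Core→Eg (5), F→Eg (11); capacity 5 + 11 = 16.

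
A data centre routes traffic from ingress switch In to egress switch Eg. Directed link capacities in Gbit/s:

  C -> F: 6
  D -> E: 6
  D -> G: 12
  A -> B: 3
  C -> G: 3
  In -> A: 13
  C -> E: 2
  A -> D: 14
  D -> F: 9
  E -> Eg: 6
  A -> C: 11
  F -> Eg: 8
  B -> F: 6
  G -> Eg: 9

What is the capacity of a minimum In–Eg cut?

Augment In→A→B→F→Eg: bottleneck 3, flow now 3.
Augment In→A→C→E→Eg: bottleneck 2, flow now 5.
Augment In→A→C→F→Eg: bottleneck 5, flow now 10.
Augment In→A→C→G→Eg: bottleneck 3, flow now 13.
No augmenting path remains; maximum flow = 13.
By max-flow min-cut, the minimum cut capacity equals the max flow.
In the residual graph, reachable from In: {In}.
Min-cut edges: In→A (13); capacity 13 = 13.

13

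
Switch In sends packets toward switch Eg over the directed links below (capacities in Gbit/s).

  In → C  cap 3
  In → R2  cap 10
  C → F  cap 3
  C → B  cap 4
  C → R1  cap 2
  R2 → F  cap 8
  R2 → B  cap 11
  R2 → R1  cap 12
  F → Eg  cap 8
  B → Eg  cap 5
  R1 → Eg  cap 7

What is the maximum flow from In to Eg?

Augment In→C→F→Eg: bottleneck 3, flow now 3.
Augment In→R2→F→Eg: bottleneck 5, flow now 8.
Augment In→R2→B→Eg: bottleneck 5, flow now 13.
No augmenting path remains; maximum flow = 13.
In the residual graph, reachable from In: {In}.
Min-cut edges: In→C (3), In→R2 (10); capacity 3 + 10 = 13.
This cut is saturated, so no flow can exceed 13.

13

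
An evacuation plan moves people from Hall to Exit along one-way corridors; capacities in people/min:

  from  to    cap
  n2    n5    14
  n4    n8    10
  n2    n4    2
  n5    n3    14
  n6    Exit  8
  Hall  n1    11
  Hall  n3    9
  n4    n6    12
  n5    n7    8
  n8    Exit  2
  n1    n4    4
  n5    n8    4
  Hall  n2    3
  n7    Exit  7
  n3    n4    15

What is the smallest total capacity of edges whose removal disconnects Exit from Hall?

13

Augment Hall→n1→n4→n6→Exit: bottleneck 4, flow now 4.
Augment Hall→n2→n4→n6→Exit: bottleneck 2, flow now 6.
Augment Hall→n2→n5→n7→Exit: bottleneck 1, flow now 7.
Augment Hall→n3→n4→n6→Exit: bottleneck 2, flow now 9.
Augment Hall→n3→n4→n8→Exit: bottleneck 2, flow now 11.
Augment Hall→n3→n4→n2→n5→n7→Exit: bottleneck 2, flow now 13. (uses reverse residual edge)
No augmenting path remains; maximum flow = 13.
By max-flow min-cut, the minimum cut capacity equals the max flow.
In the residual graph, reachable from Hall: {Hall, n1, n3, n4, n6, n8}.
Min-cut edges: Hall→n2 (3), n6→Exit (8), n8→Exit (2); capacity 3 + 8 + 2 = 13.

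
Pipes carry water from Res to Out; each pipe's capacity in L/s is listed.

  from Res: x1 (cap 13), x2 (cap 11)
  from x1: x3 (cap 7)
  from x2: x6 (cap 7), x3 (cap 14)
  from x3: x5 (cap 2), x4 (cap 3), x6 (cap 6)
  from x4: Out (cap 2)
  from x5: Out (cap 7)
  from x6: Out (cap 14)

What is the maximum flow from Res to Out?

Augment Res→x2→x6→Out: bottleneck 7, flow now 7.
Augment Res→x1→x3→x4→Out: bottleneck 2, flow now 9.
Augment Res→x1→x3→x5→Out: bottleneck 2, flow now 11.
Augment Res→x1→x3→x6→Out: bottleneck 3, flow now 14.
Augment Res→x2→x3→x6→Out: bottleneck 3, flow now 17.
No augmenting path remains; maximum flow = 17.
In the residual graph, reachable from Res: {Res, x1, x2, x3, x4}.
Min-cut edges: x2→x6 (7), x3→x5 (2), x3→x6 (6), x4→Out (2); capacity 7 + 2 + 6 + 2 = 17.
This cut is saturated, so no flow can exceed 17.

17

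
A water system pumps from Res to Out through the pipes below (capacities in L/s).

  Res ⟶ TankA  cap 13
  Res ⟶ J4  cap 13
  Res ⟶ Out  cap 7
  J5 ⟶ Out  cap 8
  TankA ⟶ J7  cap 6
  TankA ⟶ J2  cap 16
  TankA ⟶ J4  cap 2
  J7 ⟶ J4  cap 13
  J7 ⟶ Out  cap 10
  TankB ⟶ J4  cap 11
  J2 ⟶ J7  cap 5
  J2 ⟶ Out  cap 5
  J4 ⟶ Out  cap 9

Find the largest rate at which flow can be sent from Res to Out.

Augment Res→Out: bottleneck 7, flow now 7.
Augment Res→J4→Out: bottleneck 9, flow now 16.
Augment Res→TankA→J7→Out: bottleneck 6, flow now 22.
Augment Res→TankA→J2→Out: bottleneck 5, flow now 27.
Augment Res→TankA→J2→J7→Out: bottleneck 2, flow now 29.
No augmenting path remains; maximum flow = 29.
In the residual graph, reachable from Res: {Res, J4}.
Min-cut edges: Res→TankA (13), Res→Out (7), J4→Out (9); capacity 13 + 7 + 9 = 29.
This cut is saturated, so no flow can exceed 29.

29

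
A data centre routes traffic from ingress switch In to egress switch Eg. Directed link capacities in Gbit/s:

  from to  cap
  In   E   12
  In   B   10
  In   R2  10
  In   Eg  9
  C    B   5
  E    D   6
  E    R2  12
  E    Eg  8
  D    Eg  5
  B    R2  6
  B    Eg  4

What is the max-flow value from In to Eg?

Augment In→Eg: bottleneck 9, flow now 9.
Augment In→E→Eg: bottleneck 8, flow now 17.
Augment In→B→Eg: bottleneck 4, flow now 21.
Augment In→E→D→Eg: bottleneck 4, flow now 25.
No augmenting path remains; maximum flow = 25.
In the residual graph, reachable from In: {In, B, R2}.
Min-cut edges: In→E (12), In→Eg (9), B→Eg (4); capacity 12 + 9 + 4 = 25.
This cut is saturated, so no flow can exceed 25.

25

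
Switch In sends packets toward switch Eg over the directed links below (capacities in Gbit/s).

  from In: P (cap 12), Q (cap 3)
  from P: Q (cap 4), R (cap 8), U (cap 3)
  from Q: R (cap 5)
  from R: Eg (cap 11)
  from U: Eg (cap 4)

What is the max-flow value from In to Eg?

Augment In→P→R→Eg: bottleneck 8, flow now 8.
Augment In→P→U→Eg: bottleneck 3, flow now 11.
Augment In→Q→R→Eg: bottleneck 3, flow now 14.
No augmenting path remains; maximum flow = 14.
In the residual graph, reachable from In: {In, P, Q, R}.
Min-cut edges: P→U (3), R→Eg (11); capacity 3 + 11 = 14.
This cut is saturated, so no flow can exceed 14.

14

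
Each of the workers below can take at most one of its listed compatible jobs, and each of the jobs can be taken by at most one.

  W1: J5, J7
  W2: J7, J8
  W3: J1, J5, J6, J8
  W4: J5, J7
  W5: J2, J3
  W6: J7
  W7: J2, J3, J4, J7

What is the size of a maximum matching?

Unit-capacity flow: source→left, listed edges, right→sink; max matching = max flow.
Augmenting path W1→J5 (+1); matched 1.
Augmenting path W2→J7 (+1); matched 2.
Augmenting path W3→J1 (+1); matched 3.
Augmenting path W5→J2 (+1); matched 4.
Augmenting path W7→J3 (+1); matched 5.
Augmenting path W4→J7→W2→J8 (+1); matched 6.
No augmenting path remains; maximum matching = 6.
König certificate: {W2, W3, W5, W7, J5, J7} is a vertex cover of size 6 (every listed pair touches it), so no matching can be larger.

6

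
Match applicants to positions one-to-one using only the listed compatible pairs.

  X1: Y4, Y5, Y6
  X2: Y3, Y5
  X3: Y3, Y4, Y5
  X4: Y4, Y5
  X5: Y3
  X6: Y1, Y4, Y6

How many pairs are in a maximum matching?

5

Unit-capacity flow: source→left, listed edges, right→sink; max matching = max flow.
Augmenting path X1→Y4 (+1); matched 1.
Augmenting path X2→Y3 (+1); matched 2.
Augmenting path X3→Y5 (+1); matched 3.
Augmenting path X6→Y1 (+1); matched 4.
Augmenting path X4→Y4→X1→Y6 (+1); matched 5.
No augmenting path remains; maximum matching = 5.
König certificate: {X1, X6, Y3, Y4, Y5} is a vertex cover of size 5 (every listed pair touches it), so no matching can be larger.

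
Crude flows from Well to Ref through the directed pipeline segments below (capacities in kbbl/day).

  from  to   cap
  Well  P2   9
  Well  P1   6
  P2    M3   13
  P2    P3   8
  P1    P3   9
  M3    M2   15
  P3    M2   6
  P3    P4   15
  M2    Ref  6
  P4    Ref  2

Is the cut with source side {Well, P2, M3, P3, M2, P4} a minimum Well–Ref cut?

No — its capacity is 14, but the minimum cut has capacity 8.

Given cut capacity: 6 + 6 + 2 = 14.
Augment Well→P2→M3→M2→Ref: bottleneck 6, flow now 6.
Augment Well→P2→P3→P4→Ref: bottleneck 2, flow now 8.
No augmenting path remains; maximum flow = 8.
In the residual graph, reachable from Well: {Well, P2, P1, M3, P3, M2, P4}.
Min-cut edges: M2→Ref (6), P4→Ref (2); capacity 6 + 2 = 8.
Cut capacity 14 exceeds the max flow 8, so it is not minimum.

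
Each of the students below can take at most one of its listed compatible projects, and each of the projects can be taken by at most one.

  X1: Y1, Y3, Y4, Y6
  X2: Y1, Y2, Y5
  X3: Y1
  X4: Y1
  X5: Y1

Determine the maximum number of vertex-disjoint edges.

3

Unit-capacity flow: source→left, listed edges, right→sink; max matching = max flow.
Augmenting path X1→Y1 (+1); matched 1.
Augmenting path X2→Y2 (+1); matched 2.
Augmenting path X3→Y1→X1→Y3 (+1); matched 3.
No augmenting path remains; maximum matching = 3.
König certificate: {X1, X2, Y1} is a vertex cover of size 3 (every listed pair touches it), so no matching can be larger.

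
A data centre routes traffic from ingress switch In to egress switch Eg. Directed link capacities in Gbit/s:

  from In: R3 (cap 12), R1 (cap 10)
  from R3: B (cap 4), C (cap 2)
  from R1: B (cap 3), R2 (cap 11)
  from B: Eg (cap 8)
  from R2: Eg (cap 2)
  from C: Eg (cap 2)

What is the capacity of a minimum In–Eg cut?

11

Augment In→R3→B→Eg: bottleneck 4, flow now 4.
Augment In→R3→C→Eg: bottleneck 2, flow now 6.
Augment In→R1→B→Eg: bottleneck 3, flow now 9.
Augment In→R1→R2→Eg: bottleneck 2, flow now 11.
No augmenting path remains; maximum flow = 11.
By max-flow min-cut, the minimum cut capacity equals the max flow.
In the residual graph, reachable from In: {In, R3, R1, R2}.
Min-cut edges: R3→B (4), R3→C (2), R1→B (3), R2→Eg (2); capacity 4 + 2 + 3 + 2 = 11.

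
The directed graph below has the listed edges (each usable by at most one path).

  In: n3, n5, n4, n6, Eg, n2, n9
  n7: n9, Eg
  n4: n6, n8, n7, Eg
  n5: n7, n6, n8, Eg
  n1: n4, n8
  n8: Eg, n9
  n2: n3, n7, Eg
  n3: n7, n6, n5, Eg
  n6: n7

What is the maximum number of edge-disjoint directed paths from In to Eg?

6

Assign every edge capacity 1; by Menger, the answer equals the max flow.
Path In→Eg (+1); total 1.
Path In→n2→Eg (+1); total 2.
Path In→n3→Eg (+1); total 3.
Path In→n4→Eg (+1); total 4.
Path In→n5→Eg (+1); total 5.
Path In→n6→n7→Eg (+1); total 6.
No residual In→Eg path; max flow = 6.
Certifying cut of size 6: {In→Eg, In→n2, In→n3, In→n4, In→n5, In→n6}.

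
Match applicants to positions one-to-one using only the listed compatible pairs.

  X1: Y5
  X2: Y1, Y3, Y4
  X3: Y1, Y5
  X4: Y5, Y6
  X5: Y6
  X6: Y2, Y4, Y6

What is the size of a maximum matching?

5

Unit-capacity flow: source→left, listed edges, right→sink; max matching = max flow.
Augmenting path X1→Y5 (+1); matched 1.
Augmenting path X2→Y1 (+1); matched 2.
Augmenting path X4→Y6 (+1); matched 3.
Augmenting path X6→Y2 (+1); matched 4.
Augmenting path X3→Y1→X2→Y3 (+1); matched 5.
No augmenting path remains; maximum matching = 5.
König certificate: {X2, X3, X6, Y5, Y6} is a vertex cover of size 5 (every listed pair touches it), so no matching can be larger.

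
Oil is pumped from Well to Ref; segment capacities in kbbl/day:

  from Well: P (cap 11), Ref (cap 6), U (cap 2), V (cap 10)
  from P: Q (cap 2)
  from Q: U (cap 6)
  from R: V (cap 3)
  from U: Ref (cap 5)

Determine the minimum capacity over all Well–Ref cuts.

10

Augment Well→Ref: bottleneck 6, flow now 6.
Augment Well→U→Ref: bottleneck 2, flow now 8.
Augment Well→P→Q→U→Ref: bottleneck 2, flow now 10.
No augmenting path remains; maximum flow = 10.
By max-flow min-cut, the minimum cut capacity equals the max flow.
In the residual graph, reachable from Well: {Well, P, V}.
Min-cut edges: Well→U (2), Well→Ref (6), P→Q (2); capacity 2 + 6 + 2 = 10.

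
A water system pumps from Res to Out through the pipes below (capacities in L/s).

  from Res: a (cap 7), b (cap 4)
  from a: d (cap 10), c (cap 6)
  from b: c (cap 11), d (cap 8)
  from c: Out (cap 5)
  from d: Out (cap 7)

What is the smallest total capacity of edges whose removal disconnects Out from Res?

Augment Res→a→c→Out: bottleneck 5, flow now 5.
Augment Res→a→d→Out: bottleneck 2, flow now 7.
Augment Res→b→d→Out: bottleneck 4, flow now 11.
No augmenting path remains; maximum flow = 11.
By max-flow min-cut, the minimum cut capacity equals the max flow.
In the residual graph, reachable from Res: {Res}.
Min-cut edges: Res→a (7), Res→b (4); capacity 7 + 4 = 11.

11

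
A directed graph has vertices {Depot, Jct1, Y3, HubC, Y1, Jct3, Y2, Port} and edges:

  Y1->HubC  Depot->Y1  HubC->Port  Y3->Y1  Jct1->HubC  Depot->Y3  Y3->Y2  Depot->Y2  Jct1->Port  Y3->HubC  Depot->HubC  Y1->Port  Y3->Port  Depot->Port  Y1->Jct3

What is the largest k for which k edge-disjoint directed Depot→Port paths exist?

4

Assign every edge capacity 1; by Menger, the answer equals the max flow.
Path Depot→Port (+1); total 1.
Path Depot→Y3→Port (+1); total 2.
Path Depot→HubC→Port (+1); total 3.
Path Depot→Y1→Port (+1); total 4.
No residual Depot→Port path; max flow = 4.
Certifying cut of size 4: {Depot→HubC, Depot→Port, Depot→Y1, Depot→Y3}.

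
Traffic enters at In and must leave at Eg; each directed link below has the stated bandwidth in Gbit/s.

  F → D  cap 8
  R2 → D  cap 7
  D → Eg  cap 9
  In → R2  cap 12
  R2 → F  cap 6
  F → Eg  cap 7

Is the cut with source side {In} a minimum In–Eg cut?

Yes — it is a minimum cut (capacity 12).

Given cut capacity: 12 = 12.
Augment In→R2→F→Eg: bottleneck 6, flow now 6.
Augment In→R2→D→Eg: bottleneck 6, flow now 12.
No augmenting path remains; maximum flow = 12.
Cut capacity 12 equals the max flow, so it is a minimum cut.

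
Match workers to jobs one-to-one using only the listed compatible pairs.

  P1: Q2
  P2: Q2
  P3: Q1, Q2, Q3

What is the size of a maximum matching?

Unit-capacity flow: source→left, listed edges, right→sink; max matching = max flow.
Augmenting path P1→Q2 (+1); matched 1.
Augmenting path P3→Q1 (+1); matched 2.
No augmenting path remains; maximum matching = 2.
König certificate: {P3, Q2} is a vertex cover of size 2 (every listed pair touches it), so no matching can be larger.

2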